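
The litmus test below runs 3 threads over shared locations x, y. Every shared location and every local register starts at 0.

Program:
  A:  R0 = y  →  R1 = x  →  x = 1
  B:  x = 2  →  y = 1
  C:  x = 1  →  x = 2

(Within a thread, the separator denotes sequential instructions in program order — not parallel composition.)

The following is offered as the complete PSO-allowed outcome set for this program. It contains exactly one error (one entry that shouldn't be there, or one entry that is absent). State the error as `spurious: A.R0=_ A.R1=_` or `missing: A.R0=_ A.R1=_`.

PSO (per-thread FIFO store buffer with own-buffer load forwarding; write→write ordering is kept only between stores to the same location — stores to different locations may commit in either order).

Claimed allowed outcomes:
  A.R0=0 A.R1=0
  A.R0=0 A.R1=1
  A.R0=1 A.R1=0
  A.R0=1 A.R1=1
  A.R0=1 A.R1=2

outcome vector order: (A.R0,A.R1)
PSO (6): <0 0>, <0 1>, <0 2>, <1 0>, <1 1>, <1 2>
PSO∖claimed = {<0 2>}

missing: A.R0=0 A.R1=2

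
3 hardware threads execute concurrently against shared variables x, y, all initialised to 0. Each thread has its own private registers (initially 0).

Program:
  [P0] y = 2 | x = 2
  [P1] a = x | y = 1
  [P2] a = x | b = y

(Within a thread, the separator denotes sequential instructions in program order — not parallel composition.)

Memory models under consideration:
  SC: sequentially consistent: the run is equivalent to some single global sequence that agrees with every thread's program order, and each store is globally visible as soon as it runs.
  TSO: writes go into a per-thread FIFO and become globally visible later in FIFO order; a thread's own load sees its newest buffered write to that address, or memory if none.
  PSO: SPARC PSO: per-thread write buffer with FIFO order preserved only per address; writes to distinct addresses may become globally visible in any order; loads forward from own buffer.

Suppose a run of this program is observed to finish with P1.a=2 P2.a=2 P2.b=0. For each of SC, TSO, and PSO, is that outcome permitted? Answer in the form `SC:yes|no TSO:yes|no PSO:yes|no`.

outcome vector order: (P1.a,P2.a,P2.b)
under SC → <0 0 0>, <0 0 1>, <0 0 2>, <0 2 1>, <0 2 2>, <2 0 0>, <2 0 1>, <2 0 2>, <2 2 1>, <2 2 2>
under TSO → <0 0 0>, <0 0 1>, <0 0 2>, <0 2 1>, <0 2 2>, <2 0 0>, <2 0 1>, <2 0 2>, <2 2 1>, <2 2 2>
under PSO → <0 0 0>, <0 0 1>, <0 0 2>, <0 2 0>, <0 2 1>, <0 2 2>, <2 0 0>, <2 0 1>, <2 0 2>, <2 2 0>, <2 2 1>, <2 2 2>
target <2 2 0> ∈ {PSO}

SC:no TSO:no PSO:yes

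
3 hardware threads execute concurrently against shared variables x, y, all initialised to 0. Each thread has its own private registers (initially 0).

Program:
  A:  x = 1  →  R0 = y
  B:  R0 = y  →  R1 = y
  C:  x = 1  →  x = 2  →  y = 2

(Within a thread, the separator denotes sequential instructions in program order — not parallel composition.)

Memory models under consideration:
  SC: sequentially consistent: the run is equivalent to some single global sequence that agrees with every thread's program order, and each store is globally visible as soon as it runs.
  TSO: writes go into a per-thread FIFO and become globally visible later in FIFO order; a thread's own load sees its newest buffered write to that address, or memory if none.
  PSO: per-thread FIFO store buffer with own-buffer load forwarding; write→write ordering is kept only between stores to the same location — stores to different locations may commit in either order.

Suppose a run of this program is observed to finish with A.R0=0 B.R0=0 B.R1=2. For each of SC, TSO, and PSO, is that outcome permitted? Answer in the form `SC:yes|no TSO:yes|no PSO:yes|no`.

outcome vector order: (A.R0,B.R0,B.R1)
under SC → 000 002 022 200 202 222
under TSO → 000 002 022 200 202 222
under PSO → 000 002 022 200 202 222
target 002 ∈ {SC,TSO,PSO}

SC:yes TSO:yes PSO:yes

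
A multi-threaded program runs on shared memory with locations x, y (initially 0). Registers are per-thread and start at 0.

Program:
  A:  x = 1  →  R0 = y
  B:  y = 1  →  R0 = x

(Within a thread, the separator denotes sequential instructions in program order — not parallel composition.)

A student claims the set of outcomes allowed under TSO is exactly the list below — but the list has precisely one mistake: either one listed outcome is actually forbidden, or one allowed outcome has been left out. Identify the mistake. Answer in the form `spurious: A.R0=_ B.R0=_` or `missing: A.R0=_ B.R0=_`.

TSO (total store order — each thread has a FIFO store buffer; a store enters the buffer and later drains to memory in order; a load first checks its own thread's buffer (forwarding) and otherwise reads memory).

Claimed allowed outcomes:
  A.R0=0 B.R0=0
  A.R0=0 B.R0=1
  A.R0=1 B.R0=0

missing: A.R0=1 B.R0=1

outcome vector order: (A.R0,B.R0)
under TSO → 0/0; 0/1; 1/0; 1/1
TSO∖claimed = {1/1}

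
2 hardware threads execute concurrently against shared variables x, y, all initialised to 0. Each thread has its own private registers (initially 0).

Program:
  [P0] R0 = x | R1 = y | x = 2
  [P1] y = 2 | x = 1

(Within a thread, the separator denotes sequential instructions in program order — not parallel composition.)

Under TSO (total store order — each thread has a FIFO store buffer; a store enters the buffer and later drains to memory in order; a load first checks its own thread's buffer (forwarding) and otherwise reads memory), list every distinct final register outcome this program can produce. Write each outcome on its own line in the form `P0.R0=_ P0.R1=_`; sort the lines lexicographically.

outcome vector order: (P0.R0,P0.R1)
|TSO outcomes| = 3

P0.R0=0 P0.R1=0
P0.R0=0 P0.R1=2
P0.R0=1 P0.R1=2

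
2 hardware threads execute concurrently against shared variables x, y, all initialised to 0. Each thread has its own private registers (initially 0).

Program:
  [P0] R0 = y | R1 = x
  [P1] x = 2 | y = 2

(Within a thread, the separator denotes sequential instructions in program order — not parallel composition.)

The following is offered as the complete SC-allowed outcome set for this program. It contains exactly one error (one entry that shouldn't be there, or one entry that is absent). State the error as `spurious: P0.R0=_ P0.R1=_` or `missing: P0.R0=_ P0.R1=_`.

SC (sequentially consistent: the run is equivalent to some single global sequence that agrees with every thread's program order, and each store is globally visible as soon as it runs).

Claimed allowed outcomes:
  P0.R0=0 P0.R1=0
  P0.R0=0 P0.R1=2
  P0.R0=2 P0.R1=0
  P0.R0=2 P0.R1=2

spurious: P0.R0=2 P0.R1=0

outcome vector order: (P0.R0,P0.R1)
under SC → 00 02 22
claimed∖SC = {20}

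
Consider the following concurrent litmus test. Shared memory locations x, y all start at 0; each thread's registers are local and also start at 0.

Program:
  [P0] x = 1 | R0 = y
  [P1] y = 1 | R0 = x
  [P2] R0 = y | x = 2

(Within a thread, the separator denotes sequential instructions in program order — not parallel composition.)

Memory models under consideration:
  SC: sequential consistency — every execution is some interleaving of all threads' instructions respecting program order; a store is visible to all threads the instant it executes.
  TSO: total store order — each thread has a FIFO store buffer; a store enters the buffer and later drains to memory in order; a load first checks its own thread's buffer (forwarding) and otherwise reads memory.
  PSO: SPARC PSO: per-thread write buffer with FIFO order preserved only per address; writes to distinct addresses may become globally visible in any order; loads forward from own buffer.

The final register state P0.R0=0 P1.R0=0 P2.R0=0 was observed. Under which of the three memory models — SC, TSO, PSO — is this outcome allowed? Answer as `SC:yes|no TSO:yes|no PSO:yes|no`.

SC:no TSO:yes PSO:yes

outcome vector order: (P0.R0,P1.R0,P2.R0)
[SC] allowed = {<0 1 0>, <0 1 1>, <0 2 0>, <0 2 1>, <1 0 0>, <1 0 1>, <1 1 0>, <1 1 1>, <1 2 0>, <1 2 1>}
[TSO] allowed = {<0 0 0>, <0 0 1>, <0 1 0>, <0 1 1>, <0 2 0>, <0 2 1>, <1 0 0>, <1 0 1>, <1 1 0>, <1 1 1>, <1 2 0>, <1 2 1>}
[PSO] allowed = {<0 0 0>, <0 0 1>, <0 1 0>, <0 1 1>, <0 2 0>, <0 2 1>, <1 0 0>, <1 0 1>, <1 1 0>, <1 1 1>, <1 2 0>, <1 2 1>}
target <0 0 0> ∈ {TSO,PSO}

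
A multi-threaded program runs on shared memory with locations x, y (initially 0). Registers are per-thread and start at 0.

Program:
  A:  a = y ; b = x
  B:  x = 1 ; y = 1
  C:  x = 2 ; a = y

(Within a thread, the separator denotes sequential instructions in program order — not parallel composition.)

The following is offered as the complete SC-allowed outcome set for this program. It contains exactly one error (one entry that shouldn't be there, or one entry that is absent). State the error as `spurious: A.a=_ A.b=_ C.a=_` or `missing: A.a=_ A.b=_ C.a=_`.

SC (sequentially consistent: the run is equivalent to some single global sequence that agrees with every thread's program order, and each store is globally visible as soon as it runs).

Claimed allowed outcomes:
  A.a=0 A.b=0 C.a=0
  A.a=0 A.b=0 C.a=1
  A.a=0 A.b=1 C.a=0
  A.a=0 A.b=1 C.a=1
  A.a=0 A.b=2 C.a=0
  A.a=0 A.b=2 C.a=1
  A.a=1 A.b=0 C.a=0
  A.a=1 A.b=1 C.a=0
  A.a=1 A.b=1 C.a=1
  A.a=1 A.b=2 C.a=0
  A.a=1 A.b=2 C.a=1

spurious: A.a=1 A.b=0 C.a=0

outcome vector order: (A.a,A.b,C.a)
SC (10): (0,0,0); (0,0,1); (0,1,0); (0,1,1); (0,2,0); (0,2,1); (1,1,0); (1,1,1); (1,2,0); (1,2,1)
claimed∖SC = {(1,0,0)}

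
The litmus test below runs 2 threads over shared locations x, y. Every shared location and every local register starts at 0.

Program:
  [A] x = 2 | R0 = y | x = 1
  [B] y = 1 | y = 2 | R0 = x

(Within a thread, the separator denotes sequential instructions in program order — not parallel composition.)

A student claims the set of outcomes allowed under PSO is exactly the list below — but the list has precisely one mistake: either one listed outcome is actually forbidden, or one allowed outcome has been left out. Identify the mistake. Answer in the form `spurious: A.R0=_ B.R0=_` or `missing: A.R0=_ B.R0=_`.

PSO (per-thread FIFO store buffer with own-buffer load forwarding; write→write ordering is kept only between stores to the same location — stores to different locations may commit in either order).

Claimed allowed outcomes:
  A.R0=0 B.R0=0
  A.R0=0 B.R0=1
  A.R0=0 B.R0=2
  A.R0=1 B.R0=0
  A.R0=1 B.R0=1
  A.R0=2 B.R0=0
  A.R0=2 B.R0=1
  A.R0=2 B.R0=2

outcome vector order: (A.R0,B.R0)
under PSO → <0 0> <0 1> <0 2> <1 0> <1 1> <1 2> <2 0> <2 1> <2 2>
PSO∖claimed = {<1 2>}

missing: A.R0=1 B.R0=2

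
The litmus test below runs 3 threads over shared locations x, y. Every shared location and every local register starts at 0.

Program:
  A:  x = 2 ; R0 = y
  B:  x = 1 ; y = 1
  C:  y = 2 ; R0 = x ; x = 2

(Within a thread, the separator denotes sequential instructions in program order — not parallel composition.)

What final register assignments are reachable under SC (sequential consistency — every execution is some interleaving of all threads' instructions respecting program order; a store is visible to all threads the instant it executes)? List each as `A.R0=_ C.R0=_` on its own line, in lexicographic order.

A.R0=0 C.R0=1
A.R0=0 C.R0=2
A.R0=1 C.R0=0
A.R0=1 C.R0=1
A.R0=1 C.R0=2
A.R0=2 C.R0=0
A.R0=2 C.R0=1
A.R0=2 C.R0=2

outcome vector order: (A.R0,C.R0)
|SC outcomes| = 8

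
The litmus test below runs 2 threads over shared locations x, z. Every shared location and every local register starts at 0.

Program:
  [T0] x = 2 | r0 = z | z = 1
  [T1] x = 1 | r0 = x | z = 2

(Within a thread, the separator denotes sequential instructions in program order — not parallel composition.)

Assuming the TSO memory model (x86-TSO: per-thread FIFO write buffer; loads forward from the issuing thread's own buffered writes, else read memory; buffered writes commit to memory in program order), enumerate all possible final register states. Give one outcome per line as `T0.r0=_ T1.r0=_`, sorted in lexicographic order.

outcome vector order: (T0.r0,T1.r0)
|TSO outcomes| = 4

T0.r0=0 T1.r0=1
T0.r0=0 T1.r0=2
T0.r0=2 T1.r0=1
T0.r0=2 T1.r0=2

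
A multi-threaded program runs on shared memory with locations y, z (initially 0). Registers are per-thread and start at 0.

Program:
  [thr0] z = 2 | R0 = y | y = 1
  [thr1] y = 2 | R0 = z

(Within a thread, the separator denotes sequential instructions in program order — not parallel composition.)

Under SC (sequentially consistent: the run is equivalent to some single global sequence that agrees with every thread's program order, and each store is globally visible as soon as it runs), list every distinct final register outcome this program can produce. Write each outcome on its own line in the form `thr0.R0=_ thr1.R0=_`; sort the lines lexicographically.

thr0.R0=0 thr1.R0=2
thr0.R0=2 thr1.R0=0
thr0.R0=2 thr1.R0=2

outcome vector order: (thr0.R0,thr1.R0)
|SC outcomes| = 3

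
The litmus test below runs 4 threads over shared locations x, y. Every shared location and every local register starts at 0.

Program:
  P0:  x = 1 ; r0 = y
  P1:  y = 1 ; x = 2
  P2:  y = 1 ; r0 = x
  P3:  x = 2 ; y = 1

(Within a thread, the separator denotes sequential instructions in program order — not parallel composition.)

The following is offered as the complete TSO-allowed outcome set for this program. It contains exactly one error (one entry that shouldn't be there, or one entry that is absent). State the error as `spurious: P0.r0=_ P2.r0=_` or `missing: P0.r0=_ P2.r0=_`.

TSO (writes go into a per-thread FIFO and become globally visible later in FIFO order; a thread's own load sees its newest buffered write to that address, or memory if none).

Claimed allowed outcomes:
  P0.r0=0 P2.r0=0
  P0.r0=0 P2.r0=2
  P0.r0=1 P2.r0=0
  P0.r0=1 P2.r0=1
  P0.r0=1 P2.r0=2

outcome vector order: (P0.r0,P2.r0)
TSO: 6 outcomes — {0/0 0/1 0/2 1/0 1/1 1/2}
TSO∖claimed = {0/1}

missing: P0.r0=0 P2.r0=1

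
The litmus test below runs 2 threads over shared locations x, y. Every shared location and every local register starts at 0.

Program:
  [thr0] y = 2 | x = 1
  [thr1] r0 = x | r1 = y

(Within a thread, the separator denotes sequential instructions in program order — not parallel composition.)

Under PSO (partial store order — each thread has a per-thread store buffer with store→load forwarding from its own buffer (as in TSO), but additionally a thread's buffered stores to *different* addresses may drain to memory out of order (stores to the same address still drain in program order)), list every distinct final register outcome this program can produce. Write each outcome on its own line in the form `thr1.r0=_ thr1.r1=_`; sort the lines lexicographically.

thr1.r0=0 thr1.r1=0
thr1.r0=0 thr1.r1=2
thr1.r0=1 thr1.r1=0
thr1.r0=1 thr1.r1=2

outcome vector order: (thr1.r0,thr1.r1)
|PSO outcomes| = 4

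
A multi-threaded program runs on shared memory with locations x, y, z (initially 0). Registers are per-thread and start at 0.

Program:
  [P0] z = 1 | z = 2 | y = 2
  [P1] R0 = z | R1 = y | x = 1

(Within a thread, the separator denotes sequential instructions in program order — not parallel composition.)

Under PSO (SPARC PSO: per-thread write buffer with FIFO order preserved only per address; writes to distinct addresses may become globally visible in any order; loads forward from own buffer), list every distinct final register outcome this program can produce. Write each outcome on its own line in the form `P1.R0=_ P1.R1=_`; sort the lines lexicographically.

outcome vector order: (P1.R0,P1.R1)
|PSO outcomes| = 6

P1.R0=0 P1.R1=0
P1.R0=0 P1.R1=2
P1.R0=1 P1.R1=0
P1.R0=1 P1.R1=2
P1.R0=2 P1.R1=0
P1.R0=2 P1.R1=2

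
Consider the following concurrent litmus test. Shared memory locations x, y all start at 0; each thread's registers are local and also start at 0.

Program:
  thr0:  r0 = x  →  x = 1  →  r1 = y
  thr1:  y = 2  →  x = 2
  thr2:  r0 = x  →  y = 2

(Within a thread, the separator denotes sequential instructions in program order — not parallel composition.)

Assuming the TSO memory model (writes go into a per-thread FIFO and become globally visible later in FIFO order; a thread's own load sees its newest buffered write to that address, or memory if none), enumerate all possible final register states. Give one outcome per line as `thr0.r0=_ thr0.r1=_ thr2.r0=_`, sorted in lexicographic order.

outcome vector order: (thr0.r0,thr0.r1,thr2.r0)
|TSO outcomes| = 9

thr0.r0=0 thr0.r1=0 thr2.r0=0
thr0.r0=0 thr0.r1=0 thr2.r0=1
thr0.r0=0 thr0.r1=0 thr2.r0=2
thr0.r0=0 thr0.r1=2 thr2.r0=0
thr0.r0=0 thr0.r1=2 thr2.r0=1
thr0.r0=0 thr0.r1=2 thr2.r0=2
thr0.r0=2 thr0.r1=2 thr2.r0=0
thr0.r0=2 thr0.r1=2 thr2.r0=1
thr0.r0=2 thr0.r1=2 thr2.r0=2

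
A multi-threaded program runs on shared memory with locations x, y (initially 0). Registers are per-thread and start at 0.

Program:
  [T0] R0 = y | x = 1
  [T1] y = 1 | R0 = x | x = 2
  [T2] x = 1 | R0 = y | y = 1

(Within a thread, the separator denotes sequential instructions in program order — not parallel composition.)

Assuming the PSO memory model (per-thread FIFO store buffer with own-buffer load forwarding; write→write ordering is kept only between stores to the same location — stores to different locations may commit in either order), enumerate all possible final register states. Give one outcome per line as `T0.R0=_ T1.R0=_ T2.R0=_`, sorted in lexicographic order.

outcome vector order: (T0.R0,T1.R0,T2.R0)
|PSO outcomes| = 8

T0.R0=0 T1.R0=0 T2.R0=0
T0.R0=0 T1.R0=0 T2.R0=1
T0.R0=0 T1.R0=1 T2.R0=0
T0.R0=0 T1.R0=1 T2.R0=1
T0.R0=1 T1.R0=0 T2.R0=0
T0.R0=1 T1.R0=0 T2.R0=1
T0.R0=1 T1.R0=1 T2.R0=0
T0.R0=1 T1.R0=1 T2.R0=1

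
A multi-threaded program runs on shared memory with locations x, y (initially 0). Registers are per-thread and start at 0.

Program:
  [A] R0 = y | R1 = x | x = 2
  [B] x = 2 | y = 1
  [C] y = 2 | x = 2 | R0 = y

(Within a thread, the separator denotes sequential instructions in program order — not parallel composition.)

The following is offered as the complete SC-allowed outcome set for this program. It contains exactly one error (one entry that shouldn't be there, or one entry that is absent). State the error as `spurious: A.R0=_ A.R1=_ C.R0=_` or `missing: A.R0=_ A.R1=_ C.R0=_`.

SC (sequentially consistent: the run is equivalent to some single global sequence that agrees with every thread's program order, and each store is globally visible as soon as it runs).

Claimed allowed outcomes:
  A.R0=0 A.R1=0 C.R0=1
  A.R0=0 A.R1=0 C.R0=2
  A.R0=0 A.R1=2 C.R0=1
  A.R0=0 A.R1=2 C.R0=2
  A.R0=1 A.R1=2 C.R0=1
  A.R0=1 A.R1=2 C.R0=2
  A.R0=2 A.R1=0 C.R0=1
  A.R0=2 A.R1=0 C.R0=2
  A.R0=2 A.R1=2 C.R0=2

outcome vector order: (A.R0,A.R1,C.R0)
SC (10): 0/0/1, 0/0/2, 0/2/1, 0/2/2, 1/2/1, 1/2/2, 2/0/1, 2/0/2, 2/2/1, 2/2/2
SC∖claimed = {2/2/1}

missing: A.R0=2 A.R1=2 C.R0=1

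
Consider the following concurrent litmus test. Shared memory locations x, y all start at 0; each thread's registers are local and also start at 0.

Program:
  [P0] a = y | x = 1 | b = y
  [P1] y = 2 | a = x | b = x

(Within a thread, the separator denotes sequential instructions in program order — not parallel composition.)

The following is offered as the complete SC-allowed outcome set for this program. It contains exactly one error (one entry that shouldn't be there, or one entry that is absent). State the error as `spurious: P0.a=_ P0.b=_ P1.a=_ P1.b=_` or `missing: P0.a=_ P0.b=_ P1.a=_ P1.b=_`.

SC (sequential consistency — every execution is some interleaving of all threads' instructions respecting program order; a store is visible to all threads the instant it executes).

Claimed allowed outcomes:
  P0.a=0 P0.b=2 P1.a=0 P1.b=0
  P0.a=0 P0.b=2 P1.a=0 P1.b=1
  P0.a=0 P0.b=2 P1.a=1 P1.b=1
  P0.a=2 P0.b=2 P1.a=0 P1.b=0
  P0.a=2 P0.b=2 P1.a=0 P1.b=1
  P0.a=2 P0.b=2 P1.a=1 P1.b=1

missing: P0.a=0 P0.b=0 P1.a=1 P1.b=1

outcome vector order: (P0.a,P0.b,P1.a,P1.b)
SC (7): <0 0 1 1> <0 2 0 0> <0 2 0 1> <0 2 1 1> <2 2 0 0> <2 2 0 1> <2 2 1 1>
SC∖claimed = {<0 0 1 1>}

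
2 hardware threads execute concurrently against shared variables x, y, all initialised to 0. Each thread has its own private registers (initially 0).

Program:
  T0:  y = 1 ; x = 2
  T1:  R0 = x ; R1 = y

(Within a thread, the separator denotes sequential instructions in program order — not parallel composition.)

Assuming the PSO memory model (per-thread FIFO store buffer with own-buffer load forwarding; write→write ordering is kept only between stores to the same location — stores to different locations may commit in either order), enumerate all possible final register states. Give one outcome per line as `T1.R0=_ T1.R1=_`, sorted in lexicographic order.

T1.R0=0 T1.R1=0
T1.R0=0 T1.R1=1
T1.R0=2 T1.R1=0
T1.R0=2 T1.R1=1

outcome vector order: (T1.R0,T1.R1)
|PSO outcomes| = 4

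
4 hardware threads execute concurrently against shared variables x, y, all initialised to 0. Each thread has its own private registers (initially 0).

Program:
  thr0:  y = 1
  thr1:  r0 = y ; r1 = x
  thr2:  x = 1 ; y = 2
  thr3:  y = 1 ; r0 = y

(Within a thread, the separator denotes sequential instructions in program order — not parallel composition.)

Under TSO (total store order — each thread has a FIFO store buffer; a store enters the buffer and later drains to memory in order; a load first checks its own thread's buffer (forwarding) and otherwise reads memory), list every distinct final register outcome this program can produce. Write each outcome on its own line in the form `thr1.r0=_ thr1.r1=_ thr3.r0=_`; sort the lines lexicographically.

thr1.r0=0 thr1.r1=0 thr3.r0=1
thr1.r0=0 thr1.r1=0 thr3.r0=2
thr1.r0=0 thr1.r1=1 thr3.r0=1
thr1.r0=0 thr1.r1=1 thr3.r0=2
thr1.r0=1 thr1.r1=0 thr3.r0=1
thr1.r0=1 thr1.r1=0 thr3.r0=2
thr1.r0=1 thr1.r1=1 thr3.r0=1
thr1.r0=1 thr1.r1=1 thr3.r0=2
thr1.r0=2 thr1.r1=1 thr3.r0=1
thr1.r0=2 thr1.r1=1 thr3.r0=2

outcome vector order: (thr1.r0,thr1.r1,thr3.r0)
|TSO outcomes| = 10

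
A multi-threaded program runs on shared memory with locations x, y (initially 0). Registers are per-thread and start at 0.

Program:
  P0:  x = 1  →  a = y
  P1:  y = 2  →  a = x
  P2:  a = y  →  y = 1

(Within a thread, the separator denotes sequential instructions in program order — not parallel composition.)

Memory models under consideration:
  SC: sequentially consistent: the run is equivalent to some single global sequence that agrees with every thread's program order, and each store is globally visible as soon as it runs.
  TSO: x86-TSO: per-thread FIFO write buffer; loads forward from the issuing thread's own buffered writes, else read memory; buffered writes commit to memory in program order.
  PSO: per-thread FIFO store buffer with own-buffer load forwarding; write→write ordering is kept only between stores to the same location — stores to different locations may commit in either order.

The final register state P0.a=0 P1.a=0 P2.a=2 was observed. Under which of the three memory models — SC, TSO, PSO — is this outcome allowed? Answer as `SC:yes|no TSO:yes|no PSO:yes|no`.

outcome vector order: (P0.a,P1.a,P2.a)
under SC → <0 1 0>; <0 1 2>; <1 0 0>; <1 0 2>; <1 1 0>; <1 1 2>; <2 0 0>; <2 0 2>; <2 1 0>; <2 1 2>
under TSO → <0 0 0>; <0 0 2>; <0 1 0>; <0 1 2>; <1 0 0>; <1 0 2>; <1 1 0>; <1 1 2>; <2 0 0>; <2 0 2>; <2 1 0>; <2 1 2>
under PSO → <0 0 0>; <0 0 2>; <0 1 0>; <0 1 2>; <1 0 0>; <1 0 2>; <1 1 0>; <1 1 2>; <2 0 0>; <2 0 2>; <2 1 0>; <2 1 2>
target <0 0 2> ∈ {TSO,PSO}

SC:no TSO:yes PSO:yes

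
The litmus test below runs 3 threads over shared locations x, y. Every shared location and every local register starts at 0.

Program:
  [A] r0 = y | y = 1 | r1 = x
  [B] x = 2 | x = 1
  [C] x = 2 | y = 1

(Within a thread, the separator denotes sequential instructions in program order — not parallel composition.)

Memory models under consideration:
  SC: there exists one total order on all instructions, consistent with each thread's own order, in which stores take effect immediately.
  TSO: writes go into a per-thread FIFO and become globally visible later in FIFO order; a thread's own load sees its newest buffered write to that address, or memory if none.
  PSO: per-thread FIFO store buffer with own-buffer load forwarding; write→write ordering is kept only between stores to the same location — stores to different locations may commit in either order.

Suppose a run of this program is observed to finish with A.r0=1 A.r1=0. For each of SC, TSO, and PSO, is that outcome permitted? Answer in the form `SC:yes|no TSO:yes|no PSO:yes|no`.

outcome vector order: (A.r0,A.r1)
[SC] allowed = {<0 0> <0 1> <0 2> <1 1> <1 2>}
[TSO] allowed = {<0 0> <0 1> <0 2> <1 1> <1 2>}
[PSO] allowed = {<0 0> <0 1> <0 2> <1 0> <1 1> <1 2>}
target <1 0> ∈ {PSO}

SC:no TSO:no PSO:yes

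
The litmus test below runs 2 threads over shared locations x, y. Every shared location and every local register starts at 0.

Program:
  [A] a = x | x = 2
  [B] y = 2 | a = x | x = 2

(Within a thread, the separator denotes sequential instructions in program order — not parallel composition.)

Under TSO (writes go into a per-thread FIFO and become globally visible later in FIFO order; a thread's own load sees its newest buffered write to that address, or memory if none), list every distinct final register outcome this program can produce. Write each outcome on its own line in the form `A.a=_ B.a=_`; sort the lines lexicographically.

A.a=0 B.a=0
A.a=0 B.a=2
A.a=2 B.a=0

outcome vector order: (A.a,B.a)
|TSO outcomes| = 3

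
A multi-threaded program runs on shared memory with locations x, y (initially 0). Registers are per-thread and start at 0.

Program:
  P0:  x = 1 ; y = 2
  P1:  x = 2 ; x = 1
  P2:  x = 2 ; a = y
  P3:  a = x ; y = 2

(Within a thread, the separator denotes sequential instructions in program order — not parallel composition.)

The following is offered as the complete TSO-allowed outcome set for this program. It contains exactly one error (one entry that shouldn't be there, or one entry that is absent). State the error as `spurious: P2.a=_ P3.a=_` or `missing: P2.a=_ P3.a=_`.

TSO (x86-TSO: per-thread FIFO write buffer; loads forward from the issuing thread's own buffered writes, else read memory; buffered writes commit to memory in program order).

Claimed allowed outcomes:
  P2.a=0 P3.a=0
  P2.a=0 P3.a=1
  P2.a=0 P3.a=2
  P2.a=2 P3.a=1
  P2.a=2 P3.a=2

outcome vector order: (P2.a,P3.a)
TSO (6): 0/0, 0/1, 0/2, 2/0, 2/1, 2/2
TSO∖claimed = {2/0}

missing: P2.a=2 P3.a=0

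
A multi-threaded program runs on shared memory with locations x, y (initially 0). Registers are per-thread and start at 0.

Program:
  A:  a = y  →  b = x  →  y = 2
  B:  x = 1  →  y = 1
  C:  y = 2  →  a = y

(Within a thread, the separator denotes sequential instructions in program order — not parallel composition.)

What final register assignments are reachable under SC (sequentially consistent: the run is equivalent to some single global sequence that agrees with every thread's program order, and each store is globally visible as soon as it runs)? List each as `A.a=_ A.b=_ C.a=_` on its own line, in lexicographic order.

outcome vector order: (A.a,A.b,C.a)
|SC outcomes| = 10

A.a=0 A.b=0 C.a=1
A.a=0 A.b=0 C.a=2
A.a=0 A.b=1 C.a=1
A.a=0 A.b=1 C.a=2
A.a=1 A.b=1 C.a=1
A.a=1 A.b=1 C.a=2
A.a=2 A.b=0 C.a=1
A.a=2 A.b=0 C.a=2
A.a=2 A.b=1 C.a=1
A.a=2 A.b=1 C.a=2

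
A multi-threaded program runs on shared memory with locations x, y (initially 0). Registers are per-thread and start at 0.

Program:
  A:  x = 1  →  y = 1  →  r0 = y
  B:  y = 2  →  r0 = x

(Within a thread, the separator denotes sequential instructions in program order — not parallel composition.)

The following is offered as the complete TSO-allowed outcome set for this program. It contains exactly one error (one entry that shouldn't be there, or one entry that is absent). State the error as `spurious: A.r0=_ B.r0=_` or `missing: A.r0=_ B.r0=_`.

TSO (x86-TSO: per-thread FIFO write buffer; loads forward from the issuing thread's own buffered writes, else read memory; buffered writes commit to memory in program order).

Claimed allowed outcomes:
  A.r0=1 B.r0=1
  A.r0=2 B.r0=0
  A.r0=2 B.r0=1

missing: A.r0=1 B.r0=0

outcome vector order: (A.r0,B.r0)
TSO (4): (1,0), (1,1), (2,0), (2,1)
TSO∖claimed = {(1,0)}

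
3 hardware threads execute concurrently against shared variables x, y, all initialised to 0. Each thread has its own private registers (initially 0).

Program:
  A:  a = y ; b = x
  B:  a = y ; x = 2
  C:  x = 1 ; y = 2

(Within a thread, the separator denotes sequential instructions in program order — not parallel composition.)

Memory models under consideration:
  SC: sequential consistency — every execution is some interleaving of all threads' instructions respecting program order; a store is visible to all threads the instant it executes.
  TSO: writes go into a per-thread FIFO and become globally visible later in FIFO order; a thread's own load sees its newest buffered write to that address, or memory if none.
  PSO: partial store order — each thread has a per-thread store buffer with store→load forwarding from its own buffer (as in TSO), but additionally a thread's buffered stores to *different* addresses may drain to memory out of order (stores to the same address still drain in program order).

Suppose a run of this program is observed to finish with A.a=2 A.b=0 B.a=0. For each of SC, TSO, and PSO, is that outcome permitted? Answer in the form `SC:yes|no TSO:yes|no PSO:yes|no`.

outcome vector order: (A.a,A.b,B.a)
SC: 10 outcomes — {<0 0 0>; <0 0 2>; <0 1 0>; <0 1 2>; <0 2 0>; <0 2 2>; <2 1 0>; <2 1 2>; <2 2 0>; <2 2 2>}
TSO: 10 outcomes — {<0 0 0>; <0 0 2>; <0 1 0>; <0 1 2>; <0 2 0>; <0 2 2>; <2 1 0>; <2 1 2>; <2 2 0>; <2 2 2>}
PSO: 12 outcomes — {<0 0 0>; <0 0 2>; <0 1 0>; <0 1 2>; <0 2 0>; <0 2 2>; <2 0 0>; <2 0 2>; <2 1 0>; <2 1 2>; <2 2 0>; <2 2 2>}
target <2 0 0> ∈ {PSO}

SC:no TSO:no PSO:yes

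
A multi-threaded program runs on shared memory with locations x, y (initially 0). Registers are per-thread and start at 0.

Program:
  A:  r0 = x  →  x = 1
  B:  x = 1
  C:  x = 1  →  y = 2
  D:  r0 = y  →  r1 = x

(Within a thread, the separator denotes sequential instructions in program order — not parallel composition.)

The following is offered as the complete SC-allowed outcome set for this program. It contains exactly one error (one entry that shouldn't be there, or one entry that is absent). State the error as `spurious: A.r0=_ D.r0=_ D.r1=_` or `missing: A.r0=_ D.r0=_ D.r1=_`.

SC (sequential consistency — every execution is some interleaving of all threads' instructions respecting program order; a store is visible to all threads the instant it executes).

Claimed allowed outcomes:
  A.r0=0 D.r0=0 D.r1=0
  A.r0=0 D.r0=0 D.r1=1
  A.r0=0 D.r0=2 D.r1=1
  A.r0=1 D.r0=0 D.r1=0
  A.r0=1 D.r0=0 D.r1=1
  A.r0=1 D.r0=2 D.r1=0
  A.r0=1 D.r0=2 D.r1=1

outcome vector order: (A.r0,D.r0,D.r1)
under SC → <0 0 0> <0 0 1> <0 2 1> <1 0 0> <1 0 1> <1 2 1>
claimed∖SC = {<1 2 0>}

spurious: A.r0=1 D.r0=2 D.r1=0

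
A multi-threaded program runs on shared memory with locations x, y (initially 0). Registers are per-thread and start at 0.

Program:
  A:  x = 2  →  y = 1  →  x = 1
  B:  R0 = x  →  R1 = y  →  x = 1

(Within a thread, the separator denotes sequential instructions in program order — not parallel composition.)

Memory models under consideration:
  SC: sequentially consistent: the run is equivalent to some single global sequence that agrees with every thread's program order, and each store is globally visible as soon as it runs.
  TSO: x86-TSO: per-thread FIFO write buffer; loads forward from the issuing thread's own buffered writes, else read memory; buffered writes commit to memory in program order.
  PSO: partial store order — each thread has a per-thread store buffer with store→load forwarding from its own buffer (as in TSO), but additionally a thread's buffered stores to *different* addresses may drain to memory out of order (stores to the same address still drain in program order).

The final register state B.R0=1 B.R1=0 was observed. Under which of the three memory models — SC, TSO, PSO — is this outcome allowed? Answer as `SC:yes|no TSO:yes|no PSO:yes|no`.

SC:no TSO:no PSO:yes

outcome vector order: (B.R0,B.R1)
SC (5): 0/0 0/1 1/1 2/0 2/1
TSO (5): 0/0 0/1 1/1 2/0 2/1
PSO (6): 0/0 0/1 1/0 1/1 2/0 2/1
target 1/0 ∈ {PSO}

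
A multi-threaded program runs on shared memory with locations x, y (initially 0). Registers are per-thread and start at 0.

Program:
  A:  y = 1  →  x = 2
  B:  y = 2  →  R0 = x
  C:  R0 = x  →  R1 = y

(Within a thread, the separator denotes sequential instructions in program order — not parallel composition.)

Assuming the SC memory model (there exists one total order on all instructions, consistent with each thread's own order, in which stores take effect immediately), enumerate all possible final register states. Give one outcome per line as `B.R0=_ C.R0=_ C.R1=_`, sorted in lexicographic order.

B.R0=0 C.R0=0 C.R1=0
B.R0=0 C.R0=0 C.R1=1
B.R0=0 C.R0=0 C.R1=2
B.R0=0 C.R0=2 C.R1=1
B.R0=0 C.R0=2 C.R1=2
B.R0=2 C.R0=0 C.R1=0
B.R0=2 C.R0=0 C.R1=1
B.R0=2 C.R0=0 C.R1=2
B.R0=2 C.R0=2 C.R1=1
B.R0=2 C.R0=2 C.R1=2

outcome vector order: (B.R0,C.R0,C.R1)
|SC outcomes| = 10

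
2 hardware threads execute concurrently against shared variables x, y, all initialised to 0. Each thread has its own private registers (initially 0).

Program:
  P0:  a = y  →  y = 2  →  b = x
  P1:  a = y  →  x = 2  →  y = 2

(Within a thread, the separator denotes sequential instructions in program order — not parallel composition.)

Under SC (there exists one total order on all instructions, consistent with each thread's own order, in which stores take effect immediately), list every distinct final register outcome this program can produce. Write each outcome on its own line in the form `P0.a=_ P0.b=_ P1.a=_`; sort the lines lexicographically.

P0.a=0 P0.b=0 P1.a=0
P0.a=0 P0.b=0 P1.a=2
P0.a=0 P0.b=2 P1.a=0
P0.a=0 P0.b=2 P1.a=2
P0.a=2 P0.b=2 P1.a=0

outcome vector order: (P0.a,P0.b,P1.a)
|SC outcomes| = 5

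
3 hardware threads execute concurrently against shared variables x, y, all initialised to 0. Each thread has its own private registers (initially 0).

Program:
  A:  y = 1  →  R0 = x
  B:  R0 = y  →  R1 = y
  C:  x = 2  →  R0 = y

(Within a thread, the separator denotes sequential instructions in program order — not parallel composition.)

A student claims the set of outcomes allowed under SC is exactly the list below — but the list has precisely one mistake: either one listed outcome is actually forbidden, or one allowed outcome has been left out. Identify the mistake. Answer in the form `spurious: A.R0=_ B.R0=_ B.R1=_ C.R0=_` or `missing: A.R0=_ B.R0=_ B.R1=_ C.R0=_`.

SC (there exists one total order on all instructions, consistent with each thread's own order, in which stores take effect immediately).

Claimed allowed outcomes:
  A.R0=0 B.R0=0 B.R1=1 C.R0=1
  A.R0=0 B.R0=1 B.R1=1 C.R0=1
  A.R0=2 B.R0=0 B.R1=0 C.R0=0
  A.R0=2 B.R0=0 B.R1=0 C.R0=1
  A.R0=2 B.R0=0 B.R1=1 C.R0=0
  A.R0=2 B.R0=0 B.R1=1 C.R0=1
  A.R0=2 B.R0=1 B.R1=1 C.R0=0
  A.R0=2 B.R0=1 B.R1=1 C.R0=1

missing: A.R0=0 B.R0=0 B.R1=0 C.R0=1

outcome vector order: (A.R0,B.R0,B.R1,C.R0)
SC (9): <0 0 0 1>, <0 0 1 1>, <0 1 1 1>, <2 0 0 0>, <2 0 0 1>, <2 0 1 0>, <2 0 1 1>, <2 1 1 0>, <2 1 1 1>
SC∖claimed = {<0 0 0 1>}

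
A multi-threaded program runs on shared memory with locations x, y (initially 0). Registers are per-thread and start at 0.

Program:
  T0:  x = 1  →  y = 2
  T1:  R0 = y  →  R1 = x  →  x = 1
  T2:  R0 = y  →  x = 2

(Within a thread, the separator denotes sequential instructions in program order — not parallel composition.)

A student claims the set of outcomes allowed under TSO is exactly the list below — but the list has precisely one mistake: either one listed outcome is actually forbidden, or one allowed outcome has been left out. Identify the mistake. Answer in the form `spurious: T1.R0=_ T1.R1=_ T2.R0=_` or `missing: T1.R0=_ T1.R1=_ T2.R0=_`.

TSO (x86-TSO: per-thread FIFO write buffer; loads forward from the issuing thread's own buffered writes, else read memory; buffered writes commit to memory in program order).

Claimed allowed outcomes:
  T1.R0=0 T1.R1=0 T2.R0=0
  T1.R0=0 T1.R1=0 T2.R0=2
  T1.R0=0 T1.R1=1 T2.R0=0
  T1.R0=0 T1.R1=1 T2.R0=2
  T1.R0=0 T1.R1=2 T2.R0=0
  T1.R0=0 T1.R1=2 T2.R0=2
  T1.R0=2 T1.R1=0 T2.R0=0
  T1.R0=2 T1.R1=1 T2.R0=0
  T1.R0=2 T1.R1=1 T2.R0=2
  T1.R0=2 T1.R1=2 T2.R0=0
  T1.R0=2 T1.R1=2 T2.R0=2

spurious: T1.R0=2 T1.R1=0 T2.R0=0

outcome vector order: (T1.R0,T1.R1,T2.R0)
TSO (10): <0 0 0>, <0 0 2>, <0 1 0>, <0 1 2>, <0 2 0>, <0 2 2>, <2 1 0>, <2 1 2>, <2 2 0>, <2 2 2>
claimed∖TSO = {<2 0 0>}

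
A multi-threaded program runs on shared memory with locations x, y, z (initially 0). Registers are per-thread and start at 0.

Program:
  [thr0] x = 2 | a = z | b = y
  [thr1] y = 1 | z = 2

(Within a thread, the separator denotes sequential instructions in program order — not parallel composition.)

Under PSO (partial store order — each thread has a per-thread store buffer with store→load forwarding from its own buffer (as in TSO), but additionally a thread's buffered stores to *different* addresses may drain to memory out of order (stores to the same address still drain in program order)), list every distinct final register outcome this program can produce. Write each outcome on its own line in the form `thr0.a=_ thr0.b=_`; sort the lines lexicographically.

outcome vector order: (thr0.a,thr0.b)
|PSO outcomes| = 4

thr0.a=0 thr0.b=0
thr0.a=0 thr0.b=1
thr0.a=2 thr0.b=0
thr0.a=2 thr0.b=1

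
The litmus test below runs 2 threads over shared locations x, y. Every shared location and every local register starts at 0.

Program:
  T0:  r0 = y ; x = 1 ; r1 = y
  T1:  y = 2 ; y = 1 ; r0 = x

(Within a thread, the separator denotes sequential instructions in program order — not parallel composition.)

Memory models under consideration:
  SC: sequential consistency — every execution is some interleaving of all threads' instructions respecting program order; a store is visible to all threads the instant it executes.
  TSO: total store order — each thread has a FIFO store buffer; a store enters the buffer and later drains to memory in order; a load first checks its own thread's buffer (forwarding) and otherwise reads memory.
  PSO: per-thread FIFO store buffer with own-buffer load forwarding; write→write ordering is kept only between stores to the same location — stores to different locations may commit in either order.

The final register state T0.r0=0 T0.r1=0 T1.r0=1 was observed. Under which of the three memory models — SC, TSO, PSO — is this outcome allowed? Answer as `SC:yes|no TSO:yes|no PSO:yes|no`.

SC:yes TSO:yes PSO:yes

outcome vector order: (T0.r0,T0.r1,T1.r0)
SC: 9 outcomes — {<0 0 1>, <0 1 0>, <0 1 1>, <0 2 1>, <1 1 0>, <1 1 1>, <2 1 0>, <2 1 1>, <2 2 1>}
TSO: 12 outcomes — {<0 0 0>, <0 0 1>, <0 1 0>, <0 1 1>, <0 2 0>, <0 2 1>, <1 1 0>, <1 1 1>, <2 1 0>, <2 1 1>, <2 2 0>, <2 2 1>}
PSO: 12 outcomes — {<0 0 0>, <0 0 1>, <0 1 0>, <0 1 1>, <0 2 0>, <0 2 1>, <1 1 0>, <1 1 1>, <2 1 0>, <2 1 1>, <2 2 0>, <2 2 1>}
target <0 0 1> ∈ {SC,TSO,PSO}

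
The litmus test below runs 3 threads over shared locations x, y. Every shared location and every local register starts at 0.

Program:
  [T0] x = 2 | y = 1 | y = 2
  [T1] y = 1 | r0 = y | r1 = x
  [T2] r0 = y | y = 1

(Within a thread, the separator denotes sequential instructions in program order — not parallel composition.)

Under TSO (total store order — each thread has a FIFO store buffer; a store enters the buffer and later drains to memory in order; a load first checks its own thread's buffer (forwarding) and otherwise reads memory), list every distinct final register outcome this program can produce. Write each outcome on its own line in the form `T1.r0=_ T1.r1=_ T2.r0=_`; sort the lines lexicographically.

outcome vector order: (T1.r0,T1.r1,T2.r0)
|TSO outcomes| = 9

T1.r0=1 T1.r1=0 T2.r0=0
T1.r0=1 T1.r1=0 T2.r0=1
T1.r0=1 T1.r1=0 T2.r0=2
T1.r0=1 T1.r1=2 T2.r0=0
T1.r0=1 T1.r1=2 T2.r0=1
T1.r0=1 T1.r1=2 T2.r0=2
T1.r0=2 T1.r1=2 T2.r0=0
T1.r0=2 T1.r1=2 T2.r0=1
T1.r0=2 T1.r1=2 T2.r0=2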